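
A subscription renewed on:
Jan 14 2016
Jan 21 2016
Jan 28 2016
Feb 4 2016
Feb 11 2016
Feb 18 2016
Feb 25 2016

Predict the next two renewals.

Every event comes 7 days after the last (7, 7, 7, 7, 7, 7).
Feb 25 2016 + 7 days = Mar 3 2016.
Mar 3 2016 + 7 days = Mar 10 2016.

Mar 3 2016, Mar 10 2016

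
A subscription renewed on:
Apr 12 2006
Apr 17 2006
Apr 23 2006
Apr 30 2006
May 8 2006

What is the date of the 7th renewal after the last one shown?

Jul 31 2006

The spacing grows by 1 each time: 5, 6, 7, 8 days.
Next gap: 9 days. May 8 2006 + 9 days = May 17 2006.
Next gap: 10 days. May 17 2006 + 10 days = May 27 2006.
Next gap: 11 days. May 27 2006 + 11 days = Jun 7 2006.
Next gap: 12 days. Jun 7 2006 + 12 days = Jun 19 2006.
Next gap: 13 days. Jun 19 2006 + 13 days = Jul 2 2006.
Next gap: 14 days. Jul 2 2006 + 14 days = Jul 16 2006.
Next gap: 15 days. Jul 16 2006 + 15 days = Jul 31 2006.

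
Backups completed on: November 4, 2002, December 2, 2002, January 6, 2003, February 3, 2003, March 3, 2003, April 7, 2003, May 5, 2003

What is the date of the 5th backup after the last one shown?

October 6, 2003

These are Mondays at 28- or 35-day spacing (28, 35, 28, 28, 35, 28).
The pattern: 1st Monday of the month.
1st Monday of June 2003: June 2, 2003.
July 2003 — 1st Monday is July 7, 2003.
1st Monday of August 2003: August 4, 2003.
September 2003 — 1st Monday is September 1, 2003.
October 2003 — 1st Monday is October 6, 2003.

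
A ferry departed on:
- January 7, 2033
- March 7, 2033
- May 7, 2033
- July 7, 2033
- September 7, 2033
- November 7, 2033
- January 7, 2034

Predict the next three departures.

March 7, 2034; May 7, 2034; July 7, 2034

The day-of-month is always 7 (59, 61, 61, 62, 61, 61 days between events).
So this recurs on the 7th of every 2 months.
Next: March 2034 → March 7, 2034.
Next: May 2034 → May 7, 2034.
Next: July 2034 → July 7, 2034.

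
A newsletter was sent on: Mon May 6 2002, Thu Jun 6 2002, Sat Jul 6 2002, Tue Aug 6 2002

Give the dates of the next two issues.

Fri Sep 6 2002, Sun Oct 6 2002

Each date is the 6th; the gaps (31, 30, 31) track the month lengths.
The rule is the 6th of each month.
September 2002: Fri Sep 6 2002.
October 2002: Sun Oct 6 2002.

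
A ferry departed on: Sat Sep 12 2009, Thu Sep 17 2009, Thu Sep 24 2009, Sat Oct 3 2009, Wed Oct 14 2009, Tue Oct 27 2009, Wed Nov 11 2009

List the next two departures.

The spacing grows by 2 each time: 5, 7, 9, 11, 13, 15 days.
Next gap: 17 days. Wed Nov 11 2009 + 17 days = Sat Nov 28 2009.
Next gap: 19 days. Sat Nov 28 2009 + 19 days = Thu Dec 17 2009.

Sat Nov 28 2009, Thu Dec 17 2009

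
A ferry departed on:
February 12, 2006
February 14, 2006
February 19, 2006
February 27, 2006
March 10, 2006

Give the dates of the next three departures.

Intervals are 2, 5, 8, 11 days — an arithmetic progression with common difference 3.
Next gap: 14 days. March 10, 2006 + 14 days = March 24, 2006.
Next gap: 17 days. March 24, 2006 + 17 days = April 10, 2006.
Next gap: 20 days. April 10, 2006 + 20 days = April 30, 2006.

March 24, 2006; April 10, 2006; April 30, 2006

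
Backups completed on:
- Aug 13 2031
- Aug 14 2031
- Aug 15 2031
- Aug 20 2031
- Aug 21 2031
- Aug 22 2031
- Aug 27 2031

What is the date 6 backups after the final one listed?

Sep 10 2031

Gaps: 1, 1, 5, 1, 1, 5 days — not constant, but cyclic with period 3.
The events fall on every Wednesday, Thursday and Friday.
The following Thursday is Aug 28 2031.
The following Friday is Aug 29 2031.
Next Wednesday: Sep 3 2031.
Next Thursday: Sep 4 2031.
Next Friday: Sep 5 2031.
The following Wednesday is Sep 10 2031.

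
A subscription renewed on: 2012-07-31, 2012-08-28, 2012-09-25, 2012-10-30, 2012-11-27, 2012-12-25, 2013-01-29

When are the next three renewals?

Every date is a Tuesday; gaps 28, 28, 35, 28, 28, 35 days.
Each is the last Tuesday of its month (at least one falls on the 29th or later, ruling out '4th Tuesday').
Last Tuesday of February 2013: 2013-02-26.
Last Tuesday of March 2013: 2013-03-26.
Last Tuesday of April 2013: 2013-04-30.

2013-02-26, 2013-03-26, 2013-04-30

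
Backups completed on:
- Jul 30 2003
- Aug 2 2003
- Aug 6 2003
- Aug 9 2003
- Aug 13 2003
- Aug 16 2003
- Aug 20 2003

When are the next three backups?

Aug 23 2003, Aug 27 2003, Aug 30 2003

Every event lands on a Wednesday or Saturday (gaps cycle 3, 4, 3, 4, 3, 4).
So the schedule is: every Wednesday and Saturday.
The following Saturday is Aug 23 2003.
Next Wednesday: Aug 27 2003.
The following Saturday is Aug 30 2003.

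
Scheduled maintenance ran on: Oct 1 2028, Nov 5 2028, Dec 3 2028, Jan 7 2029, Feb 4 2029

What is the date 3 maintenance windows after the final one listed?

May 6 2029

Gaps: 35, 28, 35, 28 days — a mix of 28 and 35. Every date is a Sunday.
Each is the 1st Sunday of its month.
March 2029 — 1st Sunday is Mar 4 2029.
April 2029 — 1st Sunday is Apr 1 2029.
May 2029 — 1st Sunday is May 6 2029.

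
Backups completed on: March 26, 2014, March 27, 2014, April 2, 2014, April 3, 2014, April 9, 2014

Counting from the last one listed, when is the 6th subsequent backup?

April 30, 2014

Every event lands on a Wednesday or Thursday (gaps cycle 1, 6, 1, 6).
So the schedule is: every Wednesday and Thursday.
Next Thursday: April 10, 2014.
The following Wednesday is April 16, 2014.
The following Thursday is April 17, 2014.
The following Wednesday is April 23, 2014.
Next Thursday: April 24, 2014.
The following Wednesday is April 30, 2014.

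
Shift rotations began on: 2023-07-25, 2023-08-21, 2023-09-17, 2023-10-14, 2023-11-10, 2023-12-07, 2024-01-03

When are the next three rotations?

2024-01-30, 2024-02-26, 2024-03-24

Every event comes 27 days after the last (27, 27, 27, 27, 27, 27).
2024-01-03 + 27 days = 2024-01-30.
2024-01-30 + 27 days = 2024-02-26.
2024-02-26 + 27 days = 2024-03-24.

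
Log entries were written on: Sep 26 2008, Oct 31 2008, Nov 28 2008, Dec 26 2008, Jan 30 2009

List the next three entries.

All Fridays; the gaps (35, 28, 28, 35) vary with month length.
This is the last Friday of each month.
Last Friday of February 2009: Feb 27 2009.
March 2009 ends with Friday Mar 27 2009.
Last Friday of April 2009: Apr 24 2009.

Feb 27 2009, Mar 27 2009, Apr 24 2009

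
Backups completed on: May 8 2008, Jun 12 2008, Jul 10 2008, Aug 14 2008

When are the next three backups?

All dates are Thursdays, 35, 28, 35 days apart.
Specifically, the 2nd Thursday of each month.
2nd Thursday of September 2008: Sep 11 2008.
2nd Thursday of October 2008: Oct 9 2008.
November 2008 — 2nd Thursday is Nov 13 2008.

Sep 11 2008, Oct 9 2008, Nov 13 2008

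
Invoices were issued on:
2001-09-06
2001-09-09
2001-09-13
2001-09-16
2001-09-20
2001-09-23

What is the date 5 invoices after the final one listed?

The gap pattern 3, 4, 3, 4, 3 repeats every 2 events.
These are the Thursdays and Sundays of each week.
The following Thursday is 2001-09-27.
The following Sunday is 2001-09-30.
The following Thursday is 2001-10-04.
Next Sunday: 2001-10-07.
Next Thursday: 2001-10-11.

2001-10-11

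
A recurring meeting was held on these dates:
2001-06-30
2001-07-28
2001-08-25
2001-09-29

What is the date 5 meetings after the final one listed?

2002-02-23

Every date is a Saturday; gaps 28, 28, 35 days.
Each is the last Saturday of its month (at least one falls on the 29th or later, ruling out '4th Saturday').
October 2001 ends with Saturday 2001-10-27.
November 2001 ends with Saturday 2001-11-24.
Last Saturday of December 2001: 2001-12-29.
January 2002 ends with Saturday 2002-01-26.
Last Saturday of February 2002: 2002-02-23.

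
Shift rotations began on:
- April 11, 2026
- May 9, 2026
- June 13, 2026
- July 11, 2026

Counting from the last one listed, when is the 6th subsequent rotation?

All dates are Saturdays, 28, 35, 28 days apart.
Specifically, the 2nd Saturday of each month.
2nd Saturday of August 2026: August 8, 2026.
2nd Saturday of September 2026: September 12, 2026.
2nd Saturday of October 2026: October 10, 2026.
November 2026 — 2nd Saturday is November 14, 2026.
2nd Saturday of December 2026: December 12, 2026.
2nd Saturday of January 2027: January 9, 2027.

January 9, 2027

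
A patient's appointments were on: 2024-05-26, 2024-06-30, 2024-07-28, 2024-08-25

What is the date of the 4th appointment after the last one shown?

2024-12-29

Every date is a Sunday; gaps 35, 28, 28 days.
Each is the last Sunday of its month (at least one falls on the 29th or later, ruling out '4th Sunday').
Last Sunday of September 2024: 2024-09-29.
October 2024 ends with Sunday 2024-10-27.
November 2024 ends with Sunday 2024-11-24.
Last Sunday of December 2024: 2024-12-29.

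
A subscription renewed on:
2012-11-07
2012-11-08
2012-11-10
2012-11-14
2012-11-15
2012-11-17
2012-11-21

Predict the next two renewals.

Every event lands on a Wednesday or Thursday or Saturday (gaps cycle 1, 2, 4, 1, 2, 4).
So the schedule is: every Wednesday, Thursday and Saturday.
Next Thursday: 2012-11-22.
Next Saturday: 2012-11-24.

2012-11-22, 2012-11-24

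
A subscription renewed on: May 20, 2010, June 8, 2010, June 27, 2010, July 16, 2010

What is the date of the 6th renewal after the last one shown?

Every event comes 19 days after the last (19, 19, 19).
July 16, 2010 + 19 days = August 4, 2010.
August 4, 2010 + 19 days = August 23, 2010.
August 23, 2010 + 19 days = September 11, 2010.
September 11, 2010 + 19 days = September 30, 2010.
September 30, 2010 + 19 days = October 19, 2010.
October 19, 2010 + 19 days = November 7, 2010.

November 7, 2010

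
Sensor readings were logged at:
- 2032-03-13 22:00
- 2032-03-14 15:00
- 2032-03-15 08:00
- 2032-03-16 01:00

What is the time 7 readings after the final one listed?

Spacing: 17, 17, 17 h — constant 17 h.
2032-03-16 01:00 + 17 h = 2032-03-16 18:00.
2032-03-16 18:00 + 17 h = 2032-03-17 11:00.
2032-03-17 11:00 + 17 h = 2032-03-18 04:00.
2032-03-18 04:00 + 17 h = 2032-03-18 21:00.
2032-03-18 21:00 + 17 h = 2032-03-19 14:00.
2032-03-19 14:00 + 17 h = 2032-03-20 07:00.
2032-03-20 07:00 + 17 h = 2032-03-21 00:00.

2032-03-21 00:00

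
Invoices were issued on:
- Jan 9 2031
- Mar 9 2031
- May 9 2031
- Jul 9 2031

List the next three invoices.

Sep 9 2031, Nov 9 2031, Jan 9 2032

The day-of-month is always 9 (59, 61, 61 days between events).
So this recurs on the 9th of every 2 months.
September 2031: Sep 9 2031.
Next: November 2031 → Nov 9 2031.
January 2032: Jan 9 2032.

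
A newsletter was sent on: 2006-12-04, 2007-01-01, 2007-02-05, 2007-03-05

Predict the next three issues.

2007-04-02, 2007-05-07, 2007-06-04

All dates are Mondays, 28, 35, 28 days apart.
Specifically, the 1st Monday of each month.
April 2007 — 1st Monday is 2007-04-02.
1st Monday of May 2007: 2007-05-07.
June 2007 — 1st Monday is 2007-06-04.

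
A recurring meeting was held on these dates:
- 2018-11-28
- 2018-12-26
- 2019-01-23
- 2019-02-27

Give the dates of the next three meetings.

2019-03-27, 2019-04-24, 2019-05-22

These are Wednesdays at 28- or 35-day spacing (28, 28, 35).
The pattern: 4th Wednesday of the month.
March 2019 — 4th Wednesday is 2019-03-27.
4th Wednesday of April 2019: 2019-04-24.
4th Wednesday of May 2019: 2019-05-22.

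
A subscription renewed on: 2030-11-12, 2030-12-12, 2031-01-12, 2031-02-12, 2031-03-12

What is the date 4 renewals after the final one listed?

Each date is the 12th; the gaps (30, 31, 31, 28) track the month lengths.
The rule is the 12th of each month.
Next: April 2031 → 2031-04-12.
May 2031: 2031-05-12.
June 2031: 2031-06-12.
Next: July 2031 → 2031-07-12.

2031-07-12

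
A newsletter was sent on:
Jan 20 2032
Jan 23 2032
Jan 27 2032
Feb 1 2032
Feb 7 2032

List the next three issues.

The spacing grows by 1 each time: 3, 4, 5, 6 days.
Next gap: 7 days. Feb 7 2032 + 7 days = Feb 14 2032.
Next gap: 8 days. Feb 14 2032 + 8 days = Feb 22 2032.
Next gap: 9 days. Feb 22 2032 + 9 days = Mar 2 2032.

Feb 14 2032, Feb 22 2032, Mar 2 2032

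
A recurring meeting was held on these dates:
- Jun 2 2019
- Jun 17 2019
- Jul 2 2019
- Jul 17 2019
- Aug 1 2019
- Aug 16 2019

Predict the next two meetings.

Gaps between consecutive events: 15, 15, 15, 15, 15 days — a constant 15-day interval.
Aug 16 2019 + 15 days = Aug 31 2019.
Aug 31 2019 + 15 days = Sep 15 2019.

Aug 31 2019, Sep 15 2019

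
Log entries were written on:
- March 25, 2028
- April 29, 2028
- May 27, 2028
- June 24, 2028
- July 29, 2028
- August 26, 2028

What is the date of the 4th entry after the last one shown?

December 30, 2028

These are Saturdays with 35, 28, 28, 35, 28-day gaps.
Each is the final Saturday of its month — April 29, 2028 is past the 28th, so '4th Saturday' doesn't fit.
Last Saturday of September 2028: September 30, 2028.
Last Saturday of October 2028: October 28, 2028.
Last Saturday of November 2028: November 25, 2028.
December 2028 ends with Saturday December 30, 2028.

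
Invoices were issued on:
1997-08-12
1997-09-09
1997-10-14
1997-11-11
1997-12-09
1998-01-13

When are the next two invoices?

1998-02-10, 1998-03-10

Gaps: 28, 35, 28, 28, 35 days — a mix of 28 and 35. Every date is a Tuesday.
Each is the 2nd Tuesday of its month.
2nd Tuesday of February 1998: 1998-02-10.
2nd Tuesday of March 1998: 1998-03-10.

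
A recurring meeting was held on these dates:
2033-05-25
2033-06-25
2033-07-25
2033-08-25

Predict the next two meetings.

Each date is the 25th; the gaps (31, 30, 31) track the month lengths.
The rule is the 25th of each month.
September 2033: 2033-09-25.
Next: October 2033 → 2033-10-25.

2033-09-25, 2033-10-25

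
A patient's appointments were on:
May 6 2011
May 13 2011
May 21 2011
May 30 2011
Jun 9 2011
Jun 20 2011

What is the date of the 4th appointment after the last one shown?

The spacing grows by 1 each time: 7, 8, 9, 10, 11 days.
Next gap: 12 days. Jun 20 2011 + 12 days = Jul 2 2011.
Next gap: 13 days. Jul 2 2011 + 13 days = Jul 15 2011.
Next gap: 14 days. Jul 15 2011 + 14 days = Jul 29 2011.
Next gap: 15 days. Jul 29 2011 + 15 days = Aug 13 2011.

Aug 13 2011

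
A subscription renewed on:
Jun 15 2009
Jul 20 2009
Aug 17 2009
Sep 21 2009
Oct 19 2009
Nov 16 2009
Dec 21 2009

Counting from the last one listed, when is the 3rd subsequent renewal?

Mar 15 2010

Gaps: 35, 28, 35, 28, 28, 35 days — a mix of 28 and 35. Every date is a Monday.
Each is the 3rd Monday of its month.
January 2010 — 3rd Monday is Jan 18 2010.
3rd Monday of February 2010: Feb 15 2010.
March 2010 — 3rd Monday is Mar 15 2010.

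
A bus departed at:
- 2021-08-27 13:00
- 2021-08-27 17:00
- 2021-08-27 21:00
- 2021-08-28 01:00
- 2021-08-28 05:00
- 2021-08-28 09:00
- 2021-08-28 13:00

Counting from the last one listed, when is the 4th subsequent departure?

2021-08-29 05:00

Spacing: 4, 4, 4, 4, 4, 4 h — constant 4 h.
2021-08-28 13:00 + 4 h = 2021-08-28 17:00.
2021-08-28 17:00 + 4 h = 2021-08-28 21:00.
2021-08-28 21:00 + 4 h = 2021-08-29 01:00.
2021-08-29 01:00 + 4 h = 2021-08-29 05:00.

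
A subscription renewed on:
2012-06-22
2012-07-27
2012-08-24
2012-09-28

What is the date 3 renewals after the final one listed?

Gaps: 35, 28, 35 days — a mix of 28 and 35. Every date is a Friday.
Each is the 4th Friday of its month.
October 2012 — 4th Friday is 2012-10-26.
4th Friday of November 2012: 2012-11-23.
4th Friday of December 2012: 2012-12-28.

2012-12-28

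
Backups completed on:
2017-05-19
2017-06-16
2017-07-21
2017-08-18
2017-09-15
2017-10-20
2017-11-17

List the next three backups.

All dates are Fridays, 28, 35, 28, 28, 35, 28 days apart.
Specifically, the 3rd Friday of each month.
3rd Friday of December 2017: 2017-12-15.
3rd Friday of January 2018: 2018-01-19.
3rd Friday of February 2018: 2018-02-16.

2017-12-15, 2018-01-19, 2018-02-16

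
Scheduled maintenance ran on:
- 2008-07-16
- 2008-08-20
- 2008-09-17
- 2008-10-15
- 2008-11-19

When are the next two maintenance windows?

2008-12-17, 2009-01-21

Gaps: 35, 28, 28, 35 days — a mix of 28 and 35. Every date is a Wednesday.
Each is the 3rd Wednesday of its month.
3rd Wednesday of December 2008: 2008-12-17.
3rd Wednesday of January 2009: 2009-01-21.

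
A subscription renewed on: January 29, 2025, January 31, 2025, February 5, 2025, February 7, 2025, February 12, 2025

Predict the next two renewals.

February 14, 2025; February 19, 2025

Every event lands on a Wednesday or Friday (gaps cycle 2, 5, 2, 5).
So the schedule is: every Wednesday and Friday.
The following Friday is February 14, 2025.
The following Wednesday is February 19, 2025.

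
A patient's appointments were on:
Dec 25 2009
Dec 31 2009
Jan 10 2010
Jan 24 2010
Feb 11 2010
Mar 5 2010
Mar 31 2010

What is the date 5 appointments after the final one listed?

Gaps: 6, 10, 14, 18, 22, 26 days — each gap is 4 larger than the previous one.
Next gap: 30 days. Mar 31 2010 + 30 days = Apr 30 2010.
Next gap: 34 days. Apr 30 2010 + 34 days = Jun 3 2010.
Next gap: 38 days. Jun 3 2010 + 38 days = Jul 11 2010.
Next gap: 42 days. Jul 11 2010 + 42 days = Aug 22 2010.
Next gap: 46 days. Aug 22 2010 + 46 days = Oct 7 2010.

Oct 7 2010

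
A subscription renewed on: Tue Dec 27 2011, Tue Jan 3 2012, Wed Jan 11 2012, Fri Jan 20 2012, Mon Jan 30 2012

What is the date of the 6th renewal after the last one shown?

Fri Apr 20 2012

The spacing grows by 1 each time: 7, 8, 9, 10 days.
Next gap: 11 days. Mon Jan 30 2012 + 11 days = Fri Feb 10 2012.
Next gap: 12 days. Fri Feb 10 2012 + 12 days = Wed Feb 22 2012.
Next gap: 13 days. Wed Feb 22 2012 + 13 days = Tue Mar 6 2012.
Next gap: 14 days. Tue Mar 6 2012 + 14 days = Tue Mar 20 2012.
Next gap: 15 days. Tue Mar 20 2012 + 15 days = Wed Apr 4 2012.
Next gap: 16 days. Wed Apr 4 2012 + 16 days = Fri Apr 20 2012.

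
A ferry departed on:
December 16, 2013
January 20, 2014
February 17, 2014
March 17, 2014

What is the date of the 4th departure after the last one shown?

These are Mondays at 28- or 35-day spacing (35, 28, 28).
The pattern: 3rd Monday of the month.
3rd Monday of April 2014: April 21, 2014.
May 2014 — 3rd Monday is May 19, 2014.
June 2014 — 3rd Monday is June 16, 2014.
3rd Monday of July 2014: July 21, 2014.

July 21, 2014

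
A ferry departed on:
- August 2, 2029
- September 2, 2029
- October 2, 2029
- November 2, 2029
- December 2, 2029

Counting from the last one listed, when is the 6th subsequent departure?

The day-of-month is always 2 (31, 30, 31, 30 days between events).
So this recurs on the 2nd of each month.
Next: January 2030 → January 2, 2030.
Next: February 2030 → February 2, 2030.
Next: March 2030 → March 2, 2030.
April 2030: April 2, 2030.
May 2030: May 2, 2030.
June 2030: June 2, 2030.

June 2, 2030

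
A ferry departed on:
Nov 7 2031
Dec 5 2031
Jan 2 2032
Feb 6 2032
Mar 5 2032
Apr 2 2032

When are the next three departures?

Gaps: 28, 28, 35, 28, 28 days — a mix of 28 and 35. Every date is a Friday.
Each is the 1st Friday of its month.
1st Friday of May 2032: May 7 2032.
1st Friday of June 2032: Jun 4 2032.
July 2032 — 1st Friday is Jul 2 2032.

May 7 2032, Jun 4 2032, Jul 2 2032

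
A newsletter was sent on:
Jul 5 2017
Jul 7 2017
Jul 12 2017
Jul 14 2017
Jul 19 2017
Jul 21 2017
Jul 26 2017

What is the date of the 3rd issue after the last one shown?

The gap pattern 2, 5, 2, 5, 2, 5 repeats every 2 events.
These are the Wednesdays and Fridays of each week.
Next Friday: Jul 28 2017.
The following Wednesday is Aug 2 2017.
Next Friday: Aug 4 2017.

Aug 4 2017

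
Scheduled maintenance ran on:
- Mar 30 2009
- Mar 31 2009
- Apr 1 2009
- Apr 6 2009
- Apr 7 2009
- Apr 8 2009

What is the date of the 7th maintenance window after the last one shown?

The gap pattern 1, 1, 5, 1, 1 repeats every 3 events.
These are the Mondays, Tuesdays and Wednesdays of each week.
The following Monday is Apr 13 2009.
The following Tuesday is Apr 14 2009.
Next Wednesday: Apr 15 2009.
Next Monday: Apr 20 2009.
Next Tuesday: Apr 21 2009.
Next Wednesday: Apr 22 2009.
Next Monday: Apr 27 2009.

Apr 27 2009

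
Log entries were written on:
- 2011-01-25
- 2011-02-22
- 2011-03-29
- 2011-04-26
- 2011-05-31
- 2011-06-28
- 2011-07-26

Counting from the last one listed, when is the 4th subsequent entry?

All Tuesdays; the gaps (28, 35, 28, 35, 28, 28) vary with month length.
This is the last Tuesday of each month.
Last Tuesday of August 2011: 2011-08-30.
September 2011 ends with Tuesday 2011-09-27.
October 2011 ends with Tuesday 2011-10-25.
Last Tuesday of November 2011: 2011-11-29.

2011-11-29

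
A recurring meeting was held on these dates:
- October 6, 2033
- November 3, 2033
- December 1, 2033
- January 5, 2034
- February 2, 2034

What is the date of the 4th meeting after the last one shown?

June 1, 2034

All dates are Thursdays, 28, 28, 35, 28 days apart.
Specifically, the 1st Thursday of each month.
1st Thursday of March 2034: March 2, 2034.
1st Thursday of April 2034: April 6, 2034.
1st Thursday of May 2034: May 4, 2034.
June 2034 — 1st Thursday is June 1, 2034.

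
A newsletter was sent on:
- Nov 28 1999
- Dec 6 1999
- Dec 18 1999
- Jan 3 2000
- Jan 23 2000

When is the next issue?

Gaps: 8, 12, 16, 20 days — each gap is 4 larger than the previous one.
Next gap: 24 days. Jan 23 2000 + 24 days = Feb 16 2000.

Feb 16 2000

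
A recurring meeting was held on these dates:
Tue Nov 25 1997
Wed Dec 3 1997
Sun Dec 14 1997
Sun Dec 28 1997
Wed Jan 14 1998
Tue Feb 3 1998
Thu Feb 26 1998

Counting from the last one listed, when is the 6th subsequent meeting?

Tue Sep 15 1998

Intervals are 8, 11, 14, 17, 20, 23 days — an arithmetic progression with common difference 3.
Next gap: 26 days. Thu Feb 26 1998 + 26 days = Tue Mar 24 1998.
Next gap: 29 days. Tue Mar 24 1998 + 29 days = Wed Apr 22 1998.
Next gap: 32 days. Wed Apr 22 1998 + 32 days = Sun May 24 1998.
Next gap: 35 days. Sun May 24 1998 + 35 days = Sun Jun 28 1998.
Next gap: 38 days. Sun Jun 28 1998 + 38 days = Wed Aug 5 1998.
Next gap: 41 days. Wed Aug 5 1998 + 41 days = Tue Sep 15 1998.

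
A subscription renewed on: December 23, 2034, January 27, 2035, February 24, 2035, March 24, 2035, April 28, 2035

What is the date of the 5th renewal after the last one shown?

September 22, 2035

Gaps: 35, 28, 28, 35 days — a mix of 28 and 35. Every date is a Saturday.
Each is the 4th Saturday of its month.
May 2035 — 4th Saturday is May 26, 2035.
4th Saturday of June 2035: June 23, 2035.
4th Saturday of July 2035: July 28, 2035.
4th Saturday of August 2035: August 25, 2035.
September 2035 — 4th Saturday is September 22, 2035.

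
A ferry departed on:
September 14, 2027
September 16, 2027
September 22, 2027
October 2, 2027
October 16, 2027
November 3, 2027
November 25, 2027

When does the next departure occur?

December 21, 2027

Intervals are 2, 6, 10, 14, 18, 22 days — an arithmetic progression with common difference 4.
Next gap: 26 days. November 25, 2027 + 26 days = December 21, 2027.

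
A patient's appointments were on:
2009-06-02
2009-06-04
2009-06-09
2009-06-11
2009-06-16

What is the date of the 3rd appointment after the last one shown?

Gaps: 2, 5, 2, 5 days — not constant, but cyclic with period 2.
The events fall on every Tuesday and Thursday.
Next Thursday: 2009-06-18.
Next Tuesday: 2009-06-23.
Next Thursday: 2009-06-25.

2009-06-25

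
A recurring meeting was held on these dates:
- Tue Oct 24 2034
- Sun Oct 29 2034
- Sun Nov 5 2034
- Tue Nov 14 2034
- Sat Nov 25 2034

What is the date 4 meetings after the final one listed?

Intervals are 5, 7, 9, 11 days — an arithmetic progression with common difference 2.
Next gap: 13 days. Sat Nov 25 2034 + 13 days = Fri Dec 8 2034.
Next gap: 15 days. Fri Dec 8 2034 + 15 days = Sat Dec 23 2034.
Next gap: 17 days. Sat Dec 23 2034 + 17 days = Tue Jan 9 2035.
Next gap: 19 days. Tue Jan 9 2035 + 19 days = Sun Jan 28 2035.

Sun Jan 28 2035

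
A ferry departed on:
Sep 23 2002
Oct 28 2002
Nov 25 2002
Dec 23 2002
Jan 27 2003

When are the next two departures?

Feb 24 2003, Mar 24 2003

All dates are Mondays, 35, 28, 28, 35 days apart.
Specifically, the 4th Monday of each month.
February 2003 — 4th Monday is Feb 24 2003.
March 2003 — 4th Monday is Mar 24 2003.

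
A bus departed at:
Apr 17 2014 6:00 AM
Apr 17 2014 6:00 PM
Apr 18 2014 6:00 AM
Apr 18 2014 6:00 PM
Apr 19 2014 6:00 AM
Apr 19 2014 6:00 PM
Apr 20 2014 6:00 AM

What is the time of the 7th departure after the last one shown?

Spacing: 12, 12, 12, 12, 12, 12 h — constant 12 h.
Apr 20 2014 6:00 AM + 12 h = Apr 20 2014 6:00 PM.
Apr 20 2014 6:00 PM + 12 h = Apr 21 2014 6:00 AM.
Apr 21 2014 6:00 AM + 12 h = Apr 21 2014 6:00 PM.
Apr 21 2014 6:00 PM + 12 h = Apr 22 2014 6:00 AM.
Apr 22 2014 6:00 AM + 12 h = Apr 22 2014 6:00 PM.
Apr 22 2014 6:00 PM + 12 h = Apr 23 2014 6:00 AM.
Apr 23 2014 6:00 AM + 12 h = Apr 23 2014 6:00 PM.

Apr 23 2014 6:00 PM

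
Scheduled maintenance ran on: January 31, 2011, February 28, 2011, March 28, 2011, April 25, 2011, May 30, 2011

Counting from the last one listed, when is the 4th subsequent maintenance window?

Every date is a Monday; gaps 28, 28, 28, 35 days.
Each is the last Monday of its month (at least one falls on the 29th or later, ruling out '4th Monday').
Last Monday of June 2011: June 27, 2011.
July 2011 ends with Monday July 25, 2011.
Last Monday of August 2011: August 29, 2011.
September 2011 ends with Monday September 26, 2011.

September 26, 2011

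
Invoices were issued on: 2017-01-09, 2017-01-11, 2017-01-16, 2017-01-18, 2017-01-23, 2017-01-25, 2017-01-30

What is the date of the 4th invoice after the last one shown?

Every event lands on a Monday or Wednesday (gaps cycle 2, 5, 2, 5, 2, 5).
So the schedule is: every Monday and Wednesday.
Next Wednesday: 2017-02-01.
The following Monday is 2017-02-06.
Next Wednesday: 2017-02-08.
The following Monday is 2017-02-13.

2017-02-13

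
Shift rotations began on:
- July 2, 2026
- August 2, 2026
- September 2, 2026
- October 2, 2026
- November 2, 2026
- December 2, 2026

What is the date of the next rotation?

January 2, 2027

Gaps: 31, 31, 30, 31, 30 days — not constant. Every event is on the 2nd of the month.
Pattern: the 2nd of each month.
January 2027: January 2, 2027.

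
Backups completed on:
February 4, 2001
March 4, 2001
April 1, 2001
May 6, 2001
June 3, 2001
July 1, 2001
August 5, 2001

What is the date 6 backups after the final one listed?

February 3, 2002

These are Sundays at 28- or 35-day spacing (28, 28, 35, 28, 28, 35).
The pattern: 1st Sunday of the month.
1st Sunday of September 2001: September 2, 2001.
October 2001 — 1st Sunday is October 7, 2001.
1st Sunday of November 2001: November 4, 2001.
1st Sunday of December 2001: December 2, 2001.
January 2002 — 1st Sunday is January 6, 2002.
February 2002 — 1st Sunday is February 3, 2002.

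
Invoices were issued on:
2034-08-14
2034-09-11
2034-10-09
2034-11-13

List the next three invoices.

These are Mondays at 28- or 35-day spacing (28, 28, 35).
The pattern: 2nd Monday of the month.
December 2034 — 2nd Monday is 2034-12-11.
2nd Monday of January 2035: 2035-01-08.
2nd Monday of February 2035: 2035-02-12.

2034-12-11, 2035-01-08, 2035-02-12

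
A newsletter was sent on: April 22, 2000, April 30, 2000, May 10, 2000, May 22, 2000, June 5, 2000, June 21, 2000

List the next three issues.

Gaps: 8, 10, 12, 14, 16 days — each gap is 2 larger than the previous one.
Next gap: 18 days. June 21, 2000 + 18 days = July 9, 2000.
Next gap: 20 days. July 9, 2000 + 20 days = July 29, 2000.
Next gap: 22 days. July 29, 2000 + 22 days = August 20, 2000.

July 9, 2000; July 29, 2000; August 20, 2000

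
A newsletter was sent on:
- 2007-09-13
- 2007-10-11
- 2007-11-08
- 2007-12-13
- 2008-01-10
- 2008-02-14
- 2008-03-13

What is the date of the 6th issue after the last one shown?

2008-09-11

These are Thursdays at 28- or 35-day spacing (28, 28, 35, 28, 35, 28).
The pattern: 2nd Thursday of the month.
2nd Thursday of April 2008: 2008-04-10.
2nd Thursday of May 2008: 2008-05-08.
2nd Thursday of June 2008: 2008-06-12.
July 2008 — 2nd Thursday is 2008-07-10.
2nd Thursday of August 2008: 2008-08-14.
2nd Thursday of September 2008: 2008-09-11.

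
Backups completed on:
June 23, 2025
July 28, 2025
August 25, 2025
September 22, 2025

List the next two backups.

All dates are Mondays, 35, 28, 28 days apart.
Specifically, the 4th Monday of each month.
4th Monday of October 2025: October 27, 2025.
4th Monday of November 2025: November 24, 2025.

October 27, 2025; November 24, 2025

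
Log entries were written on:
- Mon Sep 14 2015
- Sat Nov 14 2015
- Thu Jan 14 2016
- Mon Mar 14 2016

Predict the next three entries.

Each date is the 14th; the gaps (61, 61, 60) track the month lengths.
The rule is the 14th of every 2 months.
Next: May 2016 → Sat May 14 2016.
Next: July 2016 → Thu Jul 14 2016.
Next: September 2016 → Wed Sep 14 2016.

Sat May 14 2016, Thu Jul 14 2016, Wed Sep 14 2016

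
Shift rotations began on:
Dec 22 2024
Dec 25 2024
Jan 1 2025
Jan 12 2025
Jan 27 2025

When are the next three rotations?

Feb 15 2025, Mar 10 2025, Apr 6 2025

Gaps: 3, 7, 11, 15 days — each gap is 4 larger than the previous one.
Next gap: 19 days. Jan 27 2025 + 19 days = Feb 15 2025.
Next gap: 23 days. Feb 15 2025 + 23 days = Mar 10 2025.
Next gap: 27 days. Mar 10 2025 + 27 days = Apr 6 2025.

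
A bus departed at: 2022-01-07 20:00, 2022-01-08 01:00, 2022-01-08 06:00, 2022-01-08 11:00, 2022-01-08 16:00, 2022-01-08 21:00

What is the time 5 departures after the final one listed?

Gaps: 5, 5, 5, 5, 5 hours — each event is 5 hours after the previous one.
2022-01-08 21:00 + 5 h = 2022-01-09 02:00.
2022-01-09 02:00 + 5 h = 2022-01-09 07:00.
2022-01-09 07:00 + 5 h = 2022-01-09 12:00.
2022-01-09 12:00 + 5 h = 2022-01-09 17:00.
2022-01-09 17:00 + 5 h = 2022-01-09 22:00.

2022-01-09 22:00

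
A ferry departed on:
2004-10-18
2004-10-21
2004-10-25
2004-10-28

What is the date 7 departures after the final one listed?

Every event lands on a Monday or Thursday (gaps cycle 3, 4, 3).
So the schedule is: every Monday and Thursday.
The following Monday is 2004-11-01.
Next Thursday: 2004-11-04.
The following Monday is 2004-11-08.
The following Thursday is 2004-11-11.
Next Monday: 2004-11-15.
The following Thursday is 2004-11-18.
Next Monday: 2004-11-22.

2004-11-22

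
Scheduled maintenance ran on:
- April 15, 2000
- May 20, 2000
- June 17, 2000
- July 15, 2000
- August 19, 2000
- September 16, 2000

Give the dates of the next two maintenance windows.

Gaps: 35, 28, 28, 35, 28 days — a mix of 28 and 35. Every date is a Saturday.
Each is the 3rd Saturday of its month.
October 2000 — 3rd Saturday is October 21, 2000.
3rd Saturday of November 2000: November 18, 2000.

October 21, 2000; November 18, 2000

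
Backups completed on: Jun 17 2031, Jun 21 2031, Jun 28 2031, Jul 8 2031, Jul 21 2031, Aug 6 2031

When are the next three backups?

Intervals are 4, 7, 10, 13, 16 days — an arithmetic progression with common difference 3.
Next gap: 19 days. Aug 6 2031 + 19 days = Aug 25 2031.
Next gap: 22 days. Aug 25 2031 + 22 days = Sep 16 2031.
Next gap: 25 days. Sep 16 2031 + 25 days = Oct 11 2031.

Aug 25 2031, Sep 16 2031, Oct 11 2031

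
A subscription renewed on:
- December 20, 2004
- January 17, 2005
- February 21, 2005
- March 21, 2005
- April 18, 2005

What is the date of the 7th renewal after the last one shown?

November 21, 2005

All dates are Mondays, 28, 35, 28, 28 days apart.
Specifically, the 3rd Monday of each month.
3rd Monday of May 2005: May 16, 2005.
June 2005 — 3rd Monday is June 20, 2005.
3rd Monday of July 2005: July 18, 2005.
August 2005 — 3rd Monday is August 15, 2005.
September 2005 — 3rd Monday is September 19, 2005.
3rd Monday of October 2005: October 17, 2005.
3rd Monday of November 2005: November 21, 2005.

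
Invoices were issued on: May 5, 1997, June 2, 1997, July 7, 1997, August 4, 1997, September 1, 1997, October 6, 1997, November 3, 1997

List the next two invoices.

All dates are Mondays, 28, 35, 28, 28, 35, 28 days apart.
Specifically, the 1st Monday of each month.
1st Monday of December 1997: December 1, 1997.
January 1998 — 1st Monday is January 5, 1998.

December 1, 1997; January 5, 1998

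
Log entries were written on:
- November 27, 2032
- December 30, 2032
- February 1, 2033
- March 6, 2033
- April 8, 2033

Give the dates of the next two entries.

Gaps between consecutive events: 33, 33, 33, 33 days — a constant 33-day interval.
April 8, 2033 + 33 days = May 11, 2033.
May 11, 2033 + 33 days = June 13, 2033.

May 11, 2033; June 13, 2033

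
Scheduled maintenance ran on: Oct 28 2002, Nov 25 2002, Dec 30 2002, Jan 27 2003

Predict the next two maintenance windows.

Feb 24 2003, Mar 31 2003

Every date is a Monday; gaps 28, 35, 28 days.
Each is the last Monday of its month (at least one falls on the 29th or later, ruling out '4th Monday').
February 2003 ends with Monday Feb 24 2003.
Last Monday of March 2003: Mar 31 2003.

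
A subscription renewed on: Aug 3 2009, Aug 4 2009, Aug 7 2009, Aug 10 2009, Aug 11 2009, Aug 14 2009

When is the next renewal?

Aug 17 2009

The gap pattern 1, 3, 3, 1, 3 repeats every 3 events.
These are the Mondays, Tuesdays and Fridays of each week.
The following Monday is Aug 17 2009.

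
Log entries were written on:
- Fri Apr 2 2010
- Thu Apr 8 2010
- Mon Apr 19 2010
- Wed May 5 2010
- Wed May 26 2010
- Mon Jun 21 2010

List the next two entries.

Thu Jul 22 2010, Fri Aug 27 2010

The spacing grows by 5 each time: 6, 11, 16, 21, 26 days.
Next gap: 31 days. Mon Jun 21 2010 + 31 days = Thu Jul 22 2010.
Next gap: 36 days. Thu Jul 22 2010 + 36 days = Fri Aug 27 2010.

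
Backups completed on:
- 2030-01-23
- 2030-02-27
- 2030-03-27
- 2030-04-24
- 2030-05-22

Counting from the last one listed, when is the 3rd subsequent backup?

All dates are Wednesdays, 35, 28, 28, 28 days apart.
Specifically, the 4th Wednesday of each month.
June 2030 — 4th Wednesday is 2030-06-26.
July 2030 — 4th Wednesday is 2030-07-24.
August 2030 — 4th Wednesday is 2030-08-28.

2030-08-28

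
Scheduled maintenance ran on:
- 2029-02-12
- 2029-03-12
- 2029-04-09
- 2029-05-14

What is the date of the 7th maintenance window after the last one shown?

Gaps: 28, 28, 35 days — a mix of 28 and 35. Every date is a Monday.
Each is the 2nd Monday of its month.
2nd Monday of June 2029: 2029-06-11.
2nd Monday of July 2029: 2029-07-09.
August 2029 — 2nd Monday is 2029-08-13.
2nd Monday of September 2029: 2029-09-10.
October 2029 — 2nd Monday is 2029-10-08.
November 2029 — 2nd Monday is 2029-11-12.
December 2029 — 2nd Monday is 2029-12-10.

2029-12-10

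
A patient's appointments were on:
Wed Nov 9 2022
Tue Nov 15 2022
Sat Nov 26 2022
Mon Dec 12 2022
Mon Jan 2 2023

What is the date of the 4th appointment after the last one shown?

Gaps: 6, 11, 16, 21 days — each gap is 5 larger than the previous one.
Next gap: 26 days. Mon Jan 2 2023 + 26 days = Sat Jan 28 2023.
Next gap: 31 days. Sat Jan 28 2023 + 31 days = Tue Feb 28 2023.
Next gap: 36 days. Tue Feb 28 2023 + 36 days = Wed Apr 5 2023.
Next gap: 41 days. Wed Apr 5 2023 + 41 days = Tue May 16 2023.

Tue May 16 2023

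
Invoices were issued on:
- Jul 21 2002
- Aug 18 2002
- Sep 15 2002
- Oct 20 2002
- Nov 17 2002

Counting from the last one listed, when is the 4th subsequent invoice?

These are Sundays at 28- or 35-day spacing (28, 28, 35, 28).
The pattern: 3rd Sunday of the month.
December 2002 — 3rd Sunday is Dec 15 2002.
January 2003 — 3rd Sunday is Jan 19 2003.
February 2003 — 3rd Sunday is Feb 16 2003.
March 2003 — 3rd Sunday is Mar 16 2003.

Mar 16 2003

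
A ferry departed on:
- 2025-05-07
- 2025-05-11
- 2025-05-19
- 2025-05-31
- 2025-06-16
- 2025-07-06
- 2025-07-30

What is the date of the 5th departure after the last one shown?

2026-01-26

Intervals are 4, 8, 12, 16, 20, 24 days — an arithmetic progression with common difference 4.
Next gap: 28 days. 2025-07-30 + 28 days = 2025-08-27.
Next gap: 32 days. 2025-08-27 + 32 days = 2025-09-28.
Next gap: 36 days. 2025-09-28 + 36 days = 2025-11-03.
Next gap: 40 days. 2025-11-03 + 40 days = 2025-12-13.
Next gap: 44 days. 2025-12-13 + 44 days = 2026-01-26.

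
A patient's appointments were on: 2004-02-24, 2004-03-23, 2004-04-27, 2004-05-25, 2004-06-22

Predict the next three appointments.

All dates are Tuesdays, 28, 35, 28, 28 days apart.
Specifically, the 4th Tuesday of each month.
4th Tuesday of July 2004: 2004-07-27.
August 2004 — 4th Tuesday is 2004-08-24.
September 2004 — 4th Tuesday is 2004-09-28.

2004-07-27, 2004-08-24, 2004-09-28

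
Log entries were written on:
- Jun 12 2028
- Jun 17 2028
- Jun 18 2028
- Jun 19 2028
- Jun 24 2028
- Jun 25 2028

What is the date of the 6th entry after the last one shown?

Jul 9 2028

The gap pattern 5, 1, 1, 5, 1 repeats every 3 events.
These are the Mondays, Saturdays and Sundays of each week.
The following Monday is Jun 26 2028.
The following Saturday is Jul 1 2028.
Next Sunday: Jul 2 2028.
Next Monday: Jul 3 2028.
Next Saturday: Jul 8 2028.
The following Sunday is Jul 9 2028.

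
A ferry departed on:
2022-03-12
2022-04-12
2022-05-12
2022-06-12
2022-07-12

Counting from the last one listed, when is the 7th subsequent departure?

Each date is the 12th; the gaps (31, 30, 31, 30) track the month lengths.
The rule is the 12th of each month.
Next: August 2022 → 2022-08-12.
Next: September 2022 → 2022-09-12.
Next: October 2022 → 2022-10-12.
November 2022: 2022-11-12.
December 2022: 2022-12-12.
January 2023: 2023-01-12.
Next: February 2023 → 2023-02-12.

2023-02-12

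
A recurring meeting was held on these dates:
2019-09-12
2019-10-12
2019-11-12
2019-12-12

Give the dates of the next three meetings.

The day-of-month is always 12 (30, 31, 30 days between events).
So this recurs on the 12th of each month.
Next: January 2020 → 2020-01-12.
February 2020: 2020-02-12.
March 2020: 2020-03-12.

2020-01-12, 2020-02-12, 2020-03-12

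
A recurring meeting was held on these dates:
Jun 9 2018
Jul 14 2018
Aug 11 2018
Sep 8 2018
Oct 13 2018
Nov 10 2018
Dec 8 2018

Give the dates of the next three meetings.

All dates are Saturdays, 35, 28, 28, 35, 28, 28 days apart.
Specifically, the 2nd Saturday of each month.
January 2019 — 2nd Saturday is Jan 12 2019.
2nd Saturday of February 2019: Feb 9 2019.
2nd Saturday of March 2019: Mar 9 2019.

Jan 12 2019, Feb 9 2019, Mar 9 2019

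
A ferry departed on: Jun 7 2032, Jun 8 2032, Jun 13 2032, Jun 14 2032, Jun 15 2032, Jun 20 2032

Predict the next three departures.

The gap pattern 1, 5, 1, 1, 5 repeats every 3 events.
These are the Mondays, Tuesdays and Sundays of each week.
Next Monday: Jun 21 2032.
Next Tuesday: Jun 22 2032.
Next Sunday: Jun 27 2032.

Jun 21 2032, Jun 22 2032, Jun 27 2032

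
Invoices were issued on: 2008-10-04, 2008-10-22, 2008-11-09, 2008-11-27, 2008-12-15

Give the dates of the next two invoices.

Gaps between consecutive events: 18, 18, 18, 18 days — a constant 18-day interval.
2008-12-15 + 18 days = 2009-01-02.
2009-01-02 + 18 days = 2009-01-20.

2009-01-02, 2009-01-20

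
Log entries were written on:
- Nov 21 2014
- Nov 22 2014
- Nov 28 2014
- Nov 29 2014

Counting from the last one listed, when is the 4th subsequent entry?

Gaps: 1, 6, 1 days — not constant, but cyclic with period 2.
The events fall on every Friday and Saturday.
Next Friday: Dec 5 2014.
The following Saturday is Dec 6 2014.
Next Friday: Dec 12 2014.
The following Saturday is Dec 13 2014.

Dec 13 2014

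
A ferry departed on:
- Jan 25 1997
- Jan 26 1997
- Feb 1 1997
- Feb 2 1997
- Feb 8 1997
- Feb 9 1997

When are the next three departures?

Gaps: 1, 6, 1, 6, 1 days — not constant, but cyclic with period 2.
The events fall on every Saturday and Sunday.
The following Saturday is Feb 15 1997.
Next Sunday: Feb 16 1997.
Next Saturday: Feb 22 1997.

Feb 15 1997, Feb 16 1997, Feb 22 1997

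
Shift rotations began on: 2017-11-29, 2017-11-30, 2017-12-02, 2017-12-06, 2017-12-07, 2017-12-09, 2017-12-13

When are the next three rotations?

The gap pattern 1, 2, 4, 1, 2, 4 repeats every 3 events.
These are the Wednesdays, Thursdays and Saturdays of each week.
Next Thursday: 2017-12-14.
The following Saturday is 2017-12-16.
Next Wednesday: 2017-12-20.

2017-12-14, 2017-12-16, 2017-12-20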